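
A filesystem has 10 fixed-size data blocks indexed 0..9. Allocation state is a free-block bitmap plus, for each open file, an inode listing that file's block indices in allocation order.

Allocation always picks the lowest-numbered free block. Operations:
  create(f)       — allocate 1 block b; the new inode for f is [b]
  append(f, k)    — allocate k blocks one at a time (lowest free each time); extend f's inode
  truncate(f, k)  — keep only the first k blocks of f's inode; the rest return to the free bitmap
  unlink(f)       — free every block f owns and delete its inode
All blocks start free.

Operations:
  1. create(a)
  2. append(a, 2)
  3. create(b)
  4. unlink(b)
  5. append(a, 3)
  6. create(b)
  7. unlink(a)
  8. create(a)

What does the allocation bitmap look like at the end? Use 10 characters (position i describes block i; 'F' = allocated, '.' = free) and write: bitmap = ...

  1. create(a)  ⇒  F.........  {a→[0]}
  2. append(a, 2)  ⇒  FFF.......  {a→[0, 1, 2]}
  3. create(b)  ⇒  FFFF......  {a→[0, 1, 2]; b→[3]}
  4. unlink(b)  ⇒  FFF.......  {a→[0, 1, 2]}
  5. append(a, 3)  ⇒  FFFFFF....  {a→[0, 1, 2, 3, 4, 5]}
  6. create(b)  ⇒  FFFFFFF...  {a→[0, 1, 2, 3, 4, 5]; b→[6]}
  7. unlink(a)  ⇒  ......F...  {b→[6]}
  8. create(a)  ⇒  F.....F...  {a→[0]; b→[6]}

bitmap = F.....F...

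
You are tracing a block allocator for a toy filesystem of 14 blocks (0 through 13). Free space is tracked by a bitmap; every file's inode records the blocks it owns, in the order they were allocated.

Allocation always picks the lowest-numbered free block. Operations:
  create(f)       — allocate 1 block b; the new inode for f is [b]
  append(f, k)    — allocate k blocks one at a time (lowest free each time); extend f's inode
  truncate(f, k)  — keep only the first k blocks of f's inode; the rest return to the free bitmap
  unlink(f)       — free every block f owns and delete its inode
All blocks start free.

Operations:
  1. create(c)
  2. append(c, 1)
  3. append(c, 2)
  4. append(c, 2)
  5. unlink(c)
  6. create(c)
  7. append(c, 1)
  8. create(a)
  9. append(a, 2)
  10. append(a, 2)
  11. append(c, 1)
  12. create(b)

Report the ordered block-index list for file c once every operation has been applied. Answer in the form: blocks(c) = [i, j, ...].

blocks(c) = [0, 1, 7]

create(c): bitmap=F............. | c=[0]
append(c, 1): bitmap=FF............ | c=[0, 1]
append(c, 2): bitmap=FFFF.......... | c=[0, 1, 2, 3]
append(c, 2): bitmap=FFFFFF........ | c=[0, 1, 2, 3, 4, 5]
unlink(c): bitmap=.............. | 
create(c): bitmap=F............. | c=[0]
append(c, 1): bitmap=FF............ | c=[0, 1]
create(a): bitmap=FFF........... | a=[2] c=[0, 1]
append(a, 2): bitmap=FFFFF......... | a=[2, 3, 4] c=[0, 1]
append(a, 2): bitmap=FFFFFFF....... | a=[2, 3, 4, 5, 6] c=[0, 1]
append(c, 1): bitmap=FFFFFFFF...... | a=[2, 3, 4, 5, 6] c=[0, 1, 7]
create(b): bitmap=FFFFFFFFF..... | a=[2, 3, 4, 5, 6] b=[8] c=[0, 1, 7]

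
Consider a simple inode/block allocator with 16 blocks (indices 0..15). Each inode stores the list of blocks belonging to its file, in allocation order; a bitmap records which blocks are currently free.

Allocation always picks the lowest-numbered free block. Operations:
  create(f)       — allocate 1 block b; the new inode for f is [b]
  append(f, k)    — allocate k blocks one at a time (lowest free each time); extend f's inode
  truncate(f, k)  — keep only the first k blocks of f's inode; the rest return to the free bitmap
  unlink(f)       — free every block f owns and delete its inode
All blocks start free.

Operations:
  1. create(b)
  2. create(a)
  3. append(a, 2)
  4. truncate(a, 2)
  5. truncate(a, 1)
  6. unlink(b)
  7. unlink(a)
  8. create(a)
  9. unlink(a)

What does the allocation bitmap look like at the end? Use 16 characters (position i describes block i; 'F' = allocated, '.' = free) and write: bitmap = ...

  1. create(b)  ⇒  F...............  {b→[0]}
  2. create(a)  ⇒  FF..............  {a→[1]; b→[0]}
  3. append(a, 2)  ⇒  FFFF............  {a→[1, 2, 3]; b→[0]}
  4. truncate(a, 2)  ⇒  FFF.............  {a→[1, 2]; b→[0]}
  5. truncate(a, 1)  ⇒  FF..............  {a→[1]; b→[0]}
  6. unlink(b)  ⇒  .F..............  {a→[1]}
  7. unlink(a)  ⇒  ................  {}
  8. create(a)  ⇒  F...............  {a→[0]}
  9. unlink(a)  ⇒  ................  {}

bitmap = ................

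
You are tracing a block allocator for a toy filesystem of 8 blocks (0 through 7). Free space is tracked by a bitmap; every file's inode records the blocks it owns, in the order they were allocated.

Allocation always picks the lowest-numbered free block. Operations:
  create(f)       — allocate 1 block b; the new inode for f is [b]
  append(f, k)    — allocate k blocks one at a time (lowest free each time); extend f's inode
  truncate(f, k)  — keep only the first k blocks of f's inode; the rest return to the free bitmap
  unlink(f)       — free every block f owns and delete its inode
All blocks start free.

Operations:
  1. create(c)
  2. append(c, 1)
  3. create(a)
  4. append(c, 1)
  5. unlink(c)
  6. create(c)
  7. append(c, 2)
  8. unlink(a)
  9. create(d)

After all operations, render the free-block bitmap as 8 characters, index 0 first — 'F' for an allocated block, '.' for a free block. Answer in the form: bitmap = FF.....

create(c): bitmap=F....... | c=[0]
append(c, 1): bitmap=FF...... | c=[0, 1]
create(a): bitmap=FFF..... | a=[2] c=[0, 1]
append(c, 1): bitmap=FFFF.... | a=[2] c=[0, 1, 3]
unlink(c): bitmap=..F..... | a=[2]
create(c): bitmap=F.F..... | a=[2] c=[0]
append(c, 2): bitmap=FFFF.... | a=[2] c=[0, 1, 3]
unlink(a): bitmap=FF.F.... | c=[0, 1, 3]
create(d): bitmap=FFFF.... | c=[0, 1, 3] d=[2]

bitmap = FFFF....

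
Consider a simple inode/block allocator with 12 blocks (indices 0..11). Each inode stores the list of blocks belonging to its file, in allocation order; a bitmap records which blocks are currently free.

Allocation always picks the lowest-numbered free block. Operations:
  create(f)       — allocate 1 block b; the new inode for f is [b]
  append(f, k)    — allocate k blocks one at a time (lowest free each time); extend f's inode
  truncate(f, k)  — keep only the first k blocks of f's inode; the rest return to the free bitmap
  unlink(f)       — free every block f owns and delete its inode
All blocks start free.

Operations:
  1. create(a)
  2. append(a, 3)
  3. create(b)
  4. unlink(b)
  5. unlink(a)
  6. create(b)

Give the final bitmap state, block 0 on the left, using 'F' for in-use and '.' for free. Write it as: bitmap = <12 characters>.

  1. create(a)  ⇒  F...........  {a→[0]}
  2. append(a, 3)  ⇒  FFFF........  {a→[0, 1, 2, 3]}
  3. create(b)  ⇒  FFFFF.......  {a→[0, 1, 2, 3]; b→[4]}
  4. unlink(b)  ⇒  FFFF........  {a→[0, 1, 2, 3]}
  5. unlink(a)  ⇒  ............  {}
  6. create(b)  ⇒  F...........  {b→[0]}

bitmap = F...........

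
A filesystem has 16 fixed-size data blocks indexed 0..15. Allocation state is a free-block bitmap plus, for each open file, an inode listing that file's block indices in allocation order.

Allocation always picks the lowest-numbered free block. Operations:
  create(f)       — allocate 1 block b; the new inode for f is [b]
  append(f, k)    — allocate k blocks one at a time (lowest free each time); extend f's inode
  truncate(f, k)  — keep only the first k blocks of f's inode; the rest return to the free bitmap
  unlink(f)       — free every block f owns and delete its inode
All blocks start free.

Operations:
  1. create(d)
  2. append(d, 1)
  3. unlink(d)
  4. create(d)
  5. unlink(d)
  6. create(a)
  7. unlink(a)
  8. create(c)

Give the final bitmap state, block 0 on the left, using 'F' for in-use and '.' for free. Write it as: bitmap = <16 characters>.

bitmap = F...............

after create(d) → d:[0]  free=[F...............]
after append(d, 1) → d:[0, 1]  free=[FF..............]
after unlink(d) →   free=[................]
after create(d) → d:[0]  free=[F...............]
after unlink(d) →   free=[................]
after create(a) → a:[0]  free=[F...............]
after unlink(a) →   free=[................]
after create(c) → c:[0]  free=[F...............]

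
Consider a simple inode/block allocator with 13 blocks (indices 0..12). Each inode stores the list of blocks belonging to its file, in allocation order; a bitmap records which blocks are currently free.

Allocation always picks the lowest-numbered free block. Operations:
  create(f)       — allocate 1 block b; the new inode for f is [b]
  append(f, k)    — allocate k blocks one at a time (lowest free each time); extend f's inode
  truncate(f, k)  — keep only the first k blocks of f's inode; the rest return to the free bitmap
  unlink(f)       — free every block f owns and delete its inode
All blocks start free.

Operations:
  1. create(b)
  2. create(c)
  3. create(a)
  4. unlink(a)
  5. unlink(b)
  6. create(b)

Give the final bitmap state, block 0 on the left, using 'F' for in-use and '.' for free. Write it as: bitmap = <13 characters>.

after create(b) → b:[0]  free=[F............]
after create(c) → b:[0], c:[1]  free=[FF...........]
after create(a) → a:[2], b:[0], c:[1]  free=[FFF..........]
after unlink(a) → b:[0], c:[1]  free=[FF...........]
after unlink(b) → c:[1]  free=[.F...........]
after create(b) → b:[0], c:[1]  free=[FF...........]

bitmap = FF...........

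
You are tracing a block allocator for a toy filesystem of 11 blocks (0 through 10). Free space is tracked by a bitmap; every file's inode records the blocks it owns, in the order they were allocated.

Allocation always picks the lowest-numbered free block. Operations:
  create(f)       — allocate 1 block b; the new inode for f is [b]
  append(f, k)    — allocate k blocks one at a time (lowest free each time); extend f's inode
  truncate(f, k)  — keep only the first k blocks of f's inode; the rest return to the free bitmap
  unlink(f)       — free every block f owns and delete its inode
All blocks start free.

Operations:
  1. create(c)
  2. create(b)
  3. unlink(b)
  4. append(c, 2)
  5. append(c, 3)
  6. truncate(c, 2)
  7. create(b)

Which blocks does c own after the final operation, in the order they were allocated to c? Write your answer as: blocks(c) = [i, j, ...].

  1. create(c)  ⇒  F..........  {c→[0]}
  2. create(b)  ⇒  FF.........  {b→[1]; c→[0]}
  3. unlink(b)  ⇒  F..........  {c→[0]}
  4. append(c, 2)  ⇒  FFF........  {c→[0, 1, 2]}
  5. append(c, 3)  ⇒  FFFFFF.....  {c→[0, 1, 2, 3, 4, 5]}
  6. truncate(c, 2)  ⇒  FF.........  {c→[0, 1]}
  7. create(b)  ⇒  FFF........  {b→[2]; c→[0, 1]}

blocks(c) = [0, 1]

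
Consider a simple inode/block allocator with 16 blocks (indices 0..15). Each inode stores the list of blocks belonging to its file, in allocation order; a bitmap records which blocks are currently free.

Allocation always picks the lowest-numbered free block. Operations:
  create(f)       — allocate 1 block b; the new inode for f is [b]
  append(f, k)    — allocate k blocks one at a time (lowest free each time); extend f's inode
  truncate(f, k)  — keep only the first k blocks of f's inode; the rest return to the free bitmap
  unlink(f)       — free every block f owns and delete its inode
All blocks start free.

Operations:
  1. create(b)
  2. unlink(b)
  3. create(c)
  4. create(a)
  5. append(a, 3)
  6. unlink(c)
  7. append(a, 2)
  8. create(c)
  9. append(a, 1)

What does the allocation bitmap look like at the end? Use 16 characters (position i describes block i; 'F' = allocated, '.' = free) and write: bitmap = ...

  1. create(b)  ⇒  F...............  {b→[0]}
  2. unlink(b)  ⇒  ................  {}
  3. create(c)  ⇒  F...............  {c→[0]}
  4. create(a)  ⇒  FF..............  {a→[1]; c→[0]}
  5. append(a, 3)  ⇒  FFFFF...........  {a→[1, 2, 3, 4]; c→[0]}
  6. unlink(c)  ⇒  .FFFF...........  {a→[1, 2, 3, 4]}
  7. append(a, 2)  ⇒  FFFFFF..........  {a→[1, 2, 3, 4, 0, 5]}
  8. create(c)  ⇒  FFFFFFF.........  {a→[1, 2, 3, 4, 0, 5]; c→[6]}
  9. append(a, 1)  ⇒  FFFFFFFF........  {a→[1, 2, 3, 4, 0, 5, 7]; c→[6]}

bitmap = FFFFFFFF........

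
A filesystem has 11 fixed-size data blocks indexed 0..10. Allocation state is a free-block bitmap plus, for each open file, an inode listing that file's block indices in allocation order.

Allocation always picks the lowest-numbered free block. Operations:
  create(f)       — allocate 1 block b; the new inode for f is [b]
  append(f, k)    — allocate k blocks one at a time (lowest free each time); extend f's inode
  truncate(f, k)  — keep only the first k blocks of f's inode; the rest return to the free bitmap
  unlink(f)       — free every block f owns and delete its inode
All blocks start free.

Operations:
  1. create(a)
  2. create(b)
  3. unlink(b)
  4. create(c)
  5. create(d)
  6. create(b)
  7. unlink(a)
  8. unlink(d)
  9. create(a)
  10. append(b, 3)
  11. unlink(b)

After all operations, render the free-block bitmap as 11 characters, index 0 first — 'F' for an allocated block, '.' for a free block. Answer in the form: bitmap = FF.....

bitmap = FF.........

after create(a) → a:[0]  free=[F..........]
after create(b) → a:[0], b:[1]  free=[FF.........]
after unlink(b) → a:[0]  free=[F..........]
after create(c) → a:[0], c:[1]  free=[FF.........]
after create(d) → a:[0], c:[1], d:[2]  free=[FFF........]
after create(b) → a:[0], b:[3], c:[1], d:[2]  free=[FFFF.......]
after unlink(a) → b:[3], c:[1], d:[2]  free=[.FFF.......]
after unlink(d) → b:[3], c:[1]  free=[.F.F.......]
after create(a) → a:[0], b:[3], c:[1]  free=[FF.F.......]
after append(b, 3) → a:[0], b:[3, 2, 4, 5], c:[1]  free=[FFFFFF.....]
after unlink(b) → a:[0], c:[1]  free=[FF.........]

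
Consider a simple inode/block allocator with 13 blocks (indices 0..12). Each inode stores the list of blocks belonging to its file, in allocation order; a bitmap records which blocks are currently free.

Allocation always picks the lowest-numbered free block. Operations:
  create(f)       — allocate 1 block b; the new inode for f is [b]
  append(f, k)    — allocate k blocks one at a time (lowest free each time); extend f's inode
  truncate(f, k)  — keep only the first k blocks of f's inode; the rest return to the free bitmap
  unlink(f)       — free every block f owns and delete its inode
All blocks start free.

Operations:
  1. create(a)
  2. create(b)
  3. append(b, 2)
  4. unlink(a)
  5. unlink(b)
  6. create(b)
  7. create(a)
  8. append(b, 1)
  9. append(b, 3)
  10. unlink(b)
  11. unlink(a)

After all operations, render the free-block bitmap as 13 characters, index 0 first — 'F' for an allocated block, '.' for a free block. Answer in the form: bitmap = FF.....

  1. create(a)  ⇒  F............  {a→[0]}
  2. create(b)  ⇒  FF...........  {a→[0]; b→[1]}
  3. append(b, 2)  ⇒  FFFF.........  {a→[0]; b→[1, 2, 3]}
  4. unlink(a)  ⇒  .FFF.........  {b→[1, 2, 3]}
  5. unlink(b)  ⇒  .............  {}
  6. create(b)  ⇒  F............  {b→[0]}
  7. create(a)  ⇒  FF...........  {a→[1]; b→[0]}
  8. append(b, 1)  ⇒  FFF..........  {a→[1]; b→[0, 2]}
  9. append(b, 3)  ⇒  FFFFFF.......  {a→[1]; b→[0, 2, 3, 4, 5]}
  10. unlink(b)  ⇒  .F...........  {a→[1]}
  11. unlink(a)  ⇒  .............  {}

bitmap = .............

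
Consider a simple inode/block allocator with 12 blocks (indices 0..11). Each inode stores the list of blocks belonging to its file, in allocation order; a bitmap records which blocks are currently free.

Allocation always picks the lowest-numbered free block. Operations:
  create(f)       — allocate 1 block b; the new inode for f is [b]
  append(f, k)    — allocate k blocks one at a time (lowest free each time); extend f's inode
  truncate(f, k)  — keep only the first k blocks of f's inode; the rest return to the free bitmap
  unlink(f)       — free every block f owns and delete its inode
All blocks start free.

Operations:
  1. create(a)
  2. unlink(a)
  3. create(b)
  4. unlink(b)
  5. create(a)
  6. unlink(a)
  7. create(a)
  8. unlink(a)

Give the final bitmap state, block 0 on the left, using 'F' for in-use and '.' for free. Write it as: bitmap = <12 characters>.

bitmap = ............

  1. create(a)  ⇒  F...........  {a→[0]}
  2. unlink(a)  ⇒  ............  {}
  3. create(b)  ⇒  F...........  {b→[0]}
  4. unlink(b)  ⇒  ............  {}
  5. create(a)  ⇒  F...........  {a→[0]}
  6. unlink(a)  ⇒  ............  {}
  7. create(a)  ⇒  F...........  {a→[0]}
  8. unlink(a)  ⇒  ............  {}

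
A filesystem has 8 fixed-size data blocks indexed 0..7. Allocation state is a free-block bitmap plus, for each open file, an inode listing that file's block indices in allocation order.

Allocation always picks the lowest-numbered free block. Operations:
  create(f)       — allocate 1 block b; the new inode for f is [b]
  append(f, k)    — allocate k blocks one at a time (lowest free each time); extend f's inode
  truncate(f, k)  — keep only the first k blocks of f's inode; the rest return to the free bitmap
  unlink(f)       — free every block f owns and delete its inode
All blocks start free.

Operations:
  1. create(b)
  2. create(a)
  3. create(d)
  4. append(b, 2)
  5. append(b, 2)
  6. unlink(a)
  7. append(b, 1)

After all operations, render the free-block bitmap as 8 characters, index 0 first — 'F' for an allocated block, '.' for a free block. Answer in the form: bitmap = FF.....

bitmap = FFFFFFF.

create(b): bitmap=F....... | b=[0]
create(a): bitmap=FF...... | a=[1] b=[0]
create(d): bitmap=FFF..... | a=[1] b=[0] d=[2]
append(b, 2): bitmap=FFFFF... | a=[1] b=[0, 3, 4] d=[2]
append(b, 2): bitmap=FFFFFFF. | a=[1] b=[0, 3, 4, 5, 6] d=[2]
unlink(a): bitmap=F.FFFFF. | b=[0, 3, 4, 5, 6] d=[2]
append(b, 1): bitmap=FFFFFFF. | b=[0, 3, 4, 5, 6, 1] d=[2]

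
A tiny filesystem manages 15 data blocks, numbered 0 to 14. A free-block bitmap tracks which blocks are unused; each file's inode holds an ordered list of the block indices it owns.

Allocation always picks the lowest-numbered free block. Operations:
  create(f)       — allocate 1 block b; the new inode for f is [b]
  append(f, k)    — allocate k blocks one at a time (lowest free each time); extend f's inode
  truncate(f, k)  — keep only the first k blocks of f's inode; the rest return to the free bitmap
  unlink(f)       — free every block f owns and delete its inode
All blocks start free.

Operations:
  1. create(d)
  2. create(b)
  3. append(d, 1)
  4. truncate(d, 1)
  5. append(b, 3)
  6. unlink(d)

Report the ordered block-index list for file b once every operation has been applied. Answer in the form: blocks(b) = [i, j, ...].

blocks(b) = [1, 2, 3, 4]

[1] create(d) — d=0 (map F..............)
[2] create(b) — b=1 d=0 (map FF.............)
[3] append(d, 1) — b=1 d=0,2 (map FFF............)
[4] truncate(d, 1) — b=1 d=0 (map FF.............)
[5] append(b, 3) — b=1,2,3,4 d=0 (map FFFFF..........)
[6] unlink(d) — b=1,2,3,4 (map .FFFF..........)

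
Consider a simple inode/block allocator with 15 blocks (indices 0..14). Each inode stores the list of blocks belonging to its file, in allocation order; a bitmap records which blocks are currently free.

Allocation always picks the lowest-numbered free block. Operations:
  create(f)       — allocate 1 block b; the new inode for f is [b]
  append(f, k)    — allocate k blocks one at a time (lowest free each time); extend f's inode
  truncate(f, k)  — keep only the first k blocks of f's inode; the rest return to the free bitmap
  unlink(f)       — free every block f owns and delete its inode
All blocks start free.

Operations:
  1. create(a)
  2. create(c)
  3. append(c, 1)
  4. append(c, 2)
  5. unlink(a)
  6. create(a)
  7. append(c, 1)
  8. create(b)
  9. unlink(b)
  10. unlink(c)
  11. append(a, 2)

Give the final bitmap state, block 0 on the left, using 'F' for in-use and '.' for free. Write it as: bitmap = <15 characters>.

create(a): bitmap=F.............. | a=[0]
create(c): bitmap=FF............. | a=[0] c=[1]
append(c, 1): bitmap=FFF............ | a=[0] c=[1, 2]
append(c, 2): bitmap=FFFFF.......... | a=[0] c=[1, 2, 3, 4]
unlink(a): bitmap=.FFFF.......... | c=[1, 2, 3, 4]
create(a): bitmap=FFFFF.......... | a=[0] c=[1, 2, 3, 4]
append(c, 1): bitmap=FFFFFF......... | a=[0] c=[1, 2, 3, 4, 5]
create(b): bitmap=FFFFFFF........ | a=[0] b=[6] c=[1, 2, 3, 4, 5]
unlink(b): bitmap=FFFFFF......... | a=[0] c=[1, 2, 3, 4, 5]
unlink(c): bitmap=F.............. | a=[0]
append(a, 2): bitmap=FFF............ | a=[0, 1, 2]

bitmap = FFF............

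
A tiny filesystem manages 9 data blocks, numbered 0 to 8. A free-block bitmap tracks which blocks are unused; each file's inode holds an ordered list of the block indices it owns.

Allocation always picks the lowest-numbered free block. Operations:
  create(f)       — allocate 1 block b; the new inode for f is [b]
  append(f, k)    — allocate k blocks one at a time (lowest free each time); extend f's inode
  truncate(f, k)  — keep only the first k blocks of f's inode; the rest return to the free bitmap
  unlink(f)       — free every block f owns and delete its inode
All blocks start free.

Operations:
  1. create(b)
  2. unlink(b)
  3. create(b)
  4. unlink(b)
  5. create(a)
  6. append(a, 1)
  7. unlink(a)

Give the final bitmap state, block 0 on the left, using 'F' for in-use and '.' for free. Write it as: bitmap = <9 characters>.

  1. create(b)  ⇒  F........  {b→[0]}
  2. unlink(b)  ⇒  .........  {}
  3. create(b)  ⇒  F........  {b→[0]}
  4. unlink(b)  ⇒  .........  {}
  5. create(a)  ⇒  F........  {a→[0]}
  6. append(a, 1)  ⇒  FF.......  {a→[0, 1]}
  7. unlink(a)  ⇒  .........  {}

bitmap = .........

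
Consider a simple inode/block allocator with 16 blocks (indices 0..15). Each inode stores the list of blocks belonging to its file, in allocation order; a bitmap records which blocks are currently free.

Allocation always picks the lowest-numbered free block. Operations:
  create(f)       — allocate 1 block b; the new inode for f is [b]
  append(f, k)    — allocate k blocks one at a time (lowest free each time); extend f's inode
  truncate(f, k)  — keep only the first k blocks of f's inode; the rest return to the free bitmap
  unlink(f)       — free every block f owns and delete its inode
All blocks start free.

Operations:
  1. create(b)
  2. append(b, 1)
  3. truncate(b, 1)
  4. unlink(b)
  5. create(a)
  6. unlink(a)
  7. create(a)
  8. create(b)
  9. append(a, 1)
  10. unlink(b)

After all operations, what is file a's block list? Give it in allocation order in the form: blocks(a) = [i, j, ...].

create(b): bitmap=F............... | b=[0]
append(b, 1): bitmap=FF.............. | b=[0, 1]
truncate(b, 1): bitmap=F............... | b=[0]
unlink(b): bitmap=................ | 
create(a): bitmap=F............... | a=[0]
unlink(a): bitmap=................ | 
create(a): bitmap=F............... | a=[0]
create(b): bitmap=FF.............. | a=[0] b=[1]
append(a, 1): bitmap=FFF............. | a=[0, 2] b=[1]
unlink(b): bitmap=F.F............. | a=[0, 2]

blocks(a) = [0, 2]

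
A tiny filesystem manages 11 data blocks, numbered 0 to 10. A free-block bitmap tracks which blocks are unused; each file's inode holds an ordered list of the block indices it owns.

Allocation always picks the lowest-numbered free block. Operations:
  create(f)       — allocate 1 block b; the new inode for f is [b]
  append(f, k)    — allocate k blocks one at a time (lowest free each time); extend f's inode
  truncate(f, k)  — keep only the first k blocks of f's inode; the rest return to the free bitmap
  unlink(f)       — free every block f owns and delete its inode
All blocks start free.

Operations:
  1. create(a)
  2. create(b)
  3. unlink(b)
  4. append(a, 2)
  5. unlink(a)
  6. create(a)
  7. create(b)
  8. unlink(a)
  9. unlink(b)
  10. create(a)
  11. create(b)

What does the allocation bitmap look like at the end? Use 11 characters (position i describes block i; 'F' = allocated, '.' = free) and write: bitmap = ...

after create(a) → a:[0]  free=[F..........]
after create(b) → a:[0], b:[1]  free=[FF.........]
after unlink(b) → a:[0]  free=[F..........]
after append(a, 2) → a:[0, 1, 2]  free=[FFF........]
after unlink(a) →   free=[...........]
after create(a) → a:[0]  free=[F..........]
after create(b) → a:[0], b:[1]  free=[FF.........]
after unlink(a) → b:[1]  free=[.F.........]
after unlink(b) →   free=[...........]
after create(a) → a:[0]  free=[F..........]
after create(b) → a:[0], b:[1]  free=[FF.........]

bitmap = FF.........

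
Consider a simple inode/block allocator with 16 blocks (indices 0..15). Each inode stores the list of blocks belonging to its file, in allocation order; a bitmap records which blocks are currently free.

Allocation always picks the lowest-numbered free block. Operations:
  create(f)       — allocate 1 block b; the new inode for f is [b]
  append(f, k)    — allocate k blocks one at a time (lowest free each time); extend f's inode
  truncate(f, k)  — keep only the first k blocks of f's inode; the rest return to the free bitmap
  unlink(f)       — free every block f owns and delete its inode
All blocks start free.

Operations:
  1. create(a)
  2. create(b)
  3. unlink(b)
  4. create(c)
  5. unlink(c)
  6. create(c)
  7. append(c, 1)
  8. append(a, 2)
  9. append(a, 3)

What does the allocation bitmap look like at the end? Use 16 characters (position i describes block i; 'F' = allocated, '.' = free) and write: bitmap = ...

bitmap = FFFFFFFF........

after create(a) → a:[0]  free=[F...............]
after create(b) → a:[0], b:[1]  free=[FF..............]
after unlink(b) → a:[0]  free=[F...............]
after create(c) → a:[0], c:[1]  free=[FF..............]
after unlink(c) → a:[0]  free=[F...............]
after create(c) → a:[0], c:[1]  free=[FF..............]
after append(c, 1) → a:[0], c:[1, 2]  free=[FFF.............]
after append(a, 2) → a:[0, 3, 4], c:[1, 2]  free=[FFFFF...........]
after append(a, 3) → a:[0, 3, 4, 5, 6, 7], c:[1, 2]  free=[FFFFFFFF........]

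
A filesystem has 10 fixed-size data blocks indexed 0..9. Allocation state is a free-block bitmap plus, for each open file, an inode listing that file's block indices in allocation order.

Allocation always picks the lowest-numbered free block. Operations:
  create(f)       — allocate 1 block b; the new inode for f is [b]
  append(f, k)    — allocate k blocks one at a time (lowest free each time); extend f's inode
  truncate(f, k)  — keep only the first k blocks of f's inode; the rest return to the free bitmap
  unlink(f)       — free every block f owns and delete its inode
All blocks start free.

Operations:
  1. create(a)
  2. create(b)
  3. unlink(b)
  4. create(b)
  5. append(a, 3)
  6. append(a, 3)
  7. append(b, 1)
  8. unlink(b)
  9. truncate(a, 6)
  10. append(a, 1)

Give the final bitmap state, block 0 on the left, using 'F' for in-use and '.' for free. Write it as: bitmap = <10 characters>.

  1. create(a)  ⇒  F.........  {a→[0]}
  2. create(b)  ⇒  FF........  {a→[0]; b→[1]}
  3. unlink(b)  ⇒  F.........  {a→[0]}
  4. create(b)  ⇒  FF........  {a→[0]; b→[1]}
  5. append(a, 3)  ⇒  FFFFF.....  {a→[0, 2, 3, 4]; b→[1]}
  6. append(a, 3)  ⇒  FFFFFFFF..  {a→[0, 2, 3, 4, 5, 6, 7]; b→[1]}
  7. append(b, 1)  ⇒  FFFFFFFFF.  {a→[0, 2, 3, 4, 5, 6, 7]; b→[1, 8]}
  8. unlink(b)  ⇒  F.FFFFFF..  {a→[0, 2, 3, 4, 5, 6, 7]}
  9. truncate(a, 6)  ⇒  F.FFFFF...  {a→[0, 2, 3, 4, 5, 6]}
  10. append(a, 1)  ⇒  FFFFFFF...  {a→[0, 2, 3, 4, 5, 6, 1]}

bitmap = FFFFFFF...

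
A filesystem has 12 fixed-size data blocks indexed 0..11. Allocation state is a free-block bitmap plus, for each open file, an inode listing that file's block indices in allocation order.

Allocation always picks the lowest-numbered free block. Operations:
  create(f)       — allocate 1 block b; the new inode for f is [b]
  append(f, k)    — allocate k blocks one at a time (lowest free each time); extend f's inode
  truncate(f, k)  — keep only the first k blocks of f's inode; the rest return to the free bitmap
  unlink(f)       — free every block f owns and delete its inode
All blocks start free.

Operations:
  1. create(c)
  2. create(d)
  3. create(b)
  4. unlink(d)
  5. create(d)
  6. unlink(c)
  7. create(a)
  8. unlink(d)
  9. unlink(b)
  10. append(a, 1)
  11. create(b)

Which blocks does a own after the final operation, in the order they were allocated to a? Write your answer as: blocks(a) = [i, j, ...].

blocks(a) = [0, 1]

create(c): bitmap=F........... | c=[0]
create(d): bitmap=FF.......... | c=[0] d=[1]
create(b): bitmap=FFF......... | b=[2] c=[0] d=[1]
unlink(d): bitmap=F.F......... | b=[2] c=[0]
create(d): bitmap=FFF......... | b=[2] c=[0] d=[1]
unlink(c): bitmap=.FF......... | b=[2] d=[1]
create(a): bitmap=FFF......... | a=[0] b=[2] d=[1]
unlink(d): bitmap=F.F......... | a=[0] b=[2]
unlink(b): bitmap=F........... | a=[0]
append(a, 1): bitmap=FF.......... | a=[0, 1]
create(b): bitmap=FFF......... | a=[0, 1] b=[2]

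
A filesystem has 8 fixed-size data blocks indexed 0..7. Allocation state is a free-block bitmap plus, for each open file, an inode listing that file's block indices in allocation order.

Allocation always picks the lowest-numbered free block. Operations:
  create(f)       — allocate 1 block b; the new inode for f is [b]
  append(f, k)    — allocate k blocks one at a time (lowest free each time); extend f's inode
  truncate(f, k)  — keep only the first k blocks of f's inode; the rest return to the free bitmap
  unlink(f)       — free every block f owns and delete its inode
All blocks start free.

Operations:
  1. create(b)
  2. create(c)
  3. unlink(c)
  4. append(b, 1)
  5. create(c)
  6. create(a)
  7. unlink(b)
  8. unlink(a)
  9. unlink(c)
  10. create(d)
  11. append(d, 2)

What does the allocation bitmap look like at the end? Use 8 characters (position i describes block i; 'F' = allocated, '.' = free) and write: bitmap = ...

create(b): bitmap=F....... | b=[0]
create(c): bitmap=FF...... | b=[0] c=[1]
unlink(c): bitmap=F....... | b=[0]
append(b, 1): bitmap=FF...... | b=[0, 1]
create(c): bitmap=FFF..... | b=[0, 1] c=[2]
create(a): bitmap=FFFF.... | a=[3] b=[0, 1] c=[2]
unlink(b): bitmap=..FF.... | a=[3] c=[2]
unlink(a): bitmap=..F..... | c=[2]
unlink(c): bitmap=........ | 
create(d): bitmap=F....... | d=[0]
append(d, 2): bitmap=FFF..... | d=[0, 1, 2]

bitmap = FFF.....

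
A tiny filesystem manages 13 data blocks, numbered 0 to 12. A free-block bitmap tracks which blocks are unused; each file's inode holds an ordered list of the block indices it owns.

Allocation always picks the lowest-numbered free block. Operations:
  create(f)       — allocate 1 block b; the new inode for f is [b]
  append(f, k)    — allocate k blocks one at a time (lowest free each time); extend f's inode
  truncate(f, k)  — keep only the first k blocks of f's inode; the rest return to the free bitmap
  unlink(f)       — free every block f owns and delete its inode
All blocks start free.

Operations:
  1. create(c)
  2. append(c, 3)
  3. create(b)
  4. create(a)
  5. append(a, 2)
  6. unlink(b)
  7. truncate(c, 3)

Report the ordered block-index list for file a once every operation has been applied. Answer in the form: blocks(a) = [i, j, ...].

blocks(a) = [5, 6, 7]

  1. create(c)  ⇒  F............  {c→[0]}
  2. append(c, 3)  ⇒  FFFF.........  {c→[0, 1, 2, 3]}
  3. create(b)  ⇒  FFFFF........  {b→[4]; c→[0, 1, 2, 3]}
  4. create(a)  ⇒  FFFFFF.......  {a→[5]; b→[4]; c→[0, 1, 2, 3]}
  5. append(a, 2)  ⇒  FFFFFFFF.....  {a→[5, 6, 7]; b→[4]; c→[0, 1, 2, 3]}
  6. unlink(b)  ⇒  FFFF.FFF.....  {a→[5, 6, 7]; c→[0, 1, 2, 3]}
  7. truncate(c, 3)  ⇒  FFF..FFF.....  {a→[5, 6, 7]; c→[0, 1, 2]}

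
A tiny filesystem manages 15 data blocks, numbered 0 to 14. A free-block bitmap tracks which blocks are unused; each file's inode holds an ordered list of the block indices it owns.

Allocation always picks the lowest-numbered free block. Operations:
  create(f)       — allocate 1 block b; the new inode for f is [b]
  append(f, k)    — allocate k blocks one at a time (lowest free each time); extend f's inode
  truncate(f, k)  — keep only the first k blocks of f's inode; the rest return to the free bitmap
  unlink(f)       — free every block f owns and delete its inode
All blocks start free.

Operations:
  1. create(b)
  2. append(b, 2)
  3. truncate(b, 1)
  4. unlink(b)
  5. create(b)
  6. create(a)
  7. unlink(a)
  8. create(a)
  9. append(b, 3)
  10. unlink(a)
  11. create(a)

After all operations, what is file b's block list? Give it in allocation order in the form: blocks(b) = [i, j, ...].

[1] create(b) — b=0 (map F..............)
[2] append(b, 2) — b=0,1,2 (map FFF............)
[3] truncate(b, 1) — b=0 (map F..............)
[4] unlink(b) —  (map ...............)
[5] create(b) — b=0 (map F..............)
[6] create(a) — a=1 b=0 (map FF.............)
[7] unlink(a) — b=0 (map F..............)
[8] create(a) — a=1 b=0 (map FF.............)
[9] append(b, 3) — a=1 b=0,2,3,4 (map FFFFF..........)
[10] unlink(a) — b=0,2,3,4 (map F.FFF..........)
[11] create(a) — a=1 b=0,2,3,4 (map FFFFF..........)

blocks(b) = [0, 2, 3, 4]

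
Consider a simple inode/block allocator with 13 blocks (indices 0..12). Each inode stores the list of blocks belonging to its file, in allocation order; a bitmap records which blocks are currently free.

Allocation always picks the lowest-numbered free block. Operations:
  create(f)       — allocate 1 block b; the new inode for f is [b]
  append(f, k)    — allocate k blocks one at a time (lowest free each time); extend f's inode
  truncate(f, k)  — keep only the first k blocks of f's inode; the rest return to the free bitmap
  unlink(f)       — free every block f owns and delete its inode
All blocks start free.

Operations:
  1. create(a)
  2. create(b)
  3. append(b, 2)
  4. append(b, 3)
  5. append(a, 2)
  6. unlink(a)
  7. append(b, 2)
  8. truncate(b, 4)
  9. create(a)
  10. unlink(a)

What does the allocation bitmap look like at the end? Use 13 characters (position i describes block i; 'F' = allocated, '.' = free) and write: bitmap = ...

bitmap = .FFFF........

after create(a) → a:[0]  free=[F............]
after create(b) → a:[0], b:[1]  free=[FF...........]
after append(b, 2) → a:[0], b:[1, 2, 3]  free=[FFFF.........]
after append(b, 3) → a:[0], b:[1, 2, 3, 4, 5, 6]  free=[FFFFFFF......]
after append(a, 2) → a:[0, 7, 8], b:[1, 2, 3, 4, 5, 6]  free=[FFFFFFFFF....]
after unlink(a) → b:[1, 2, 3, 4, 5, 6]  free=[.FFFFFF......]
after append(b, 2) → b:[1, 2, 3, 4, 5, 6, 0, 7]  free=[FFFFFFFF.....]
after truncate(b, 4) → b:[1, 2, 3, 4]  free=[.FFFF........]
after create(a) → a:[0], b:[1, 2, 3, 4]  free=[FFFFF........]
after unlink(a) → b:[1, 2, 3, 4]  free=[.FFFF........]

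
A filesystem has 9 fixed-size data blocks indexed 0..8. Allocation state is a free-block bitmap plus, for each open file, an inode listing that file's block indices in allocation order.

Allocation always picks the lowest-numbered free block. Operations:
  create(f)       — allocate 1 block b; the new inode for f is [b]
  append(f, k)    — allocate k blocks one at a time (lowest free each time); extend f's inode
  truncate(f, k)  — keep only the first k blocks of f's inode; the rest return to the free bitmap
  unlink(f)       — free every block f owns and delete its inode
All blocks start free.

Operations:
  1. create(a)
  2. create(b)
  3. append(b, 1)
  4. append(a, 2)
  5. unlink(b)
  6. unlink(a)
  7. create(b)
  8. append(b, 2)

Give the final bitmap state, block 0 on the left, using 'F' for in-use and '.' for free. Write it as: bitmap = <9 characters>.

bitmap = FFF......

after create(a) → a:[0]  free=[F........]
after create(b) → a:[0], b:[1]  free=[FF.......]
after append(b, 1) → a:[0], b:[1, 2]  free=[FFF......]
after append(a, 2) → a:[0, 3, 4], b:[1, 2]  free=[FFFFF....]
after unlink(b) → a:[0, 3, 4]  free=[F..FF....]
after unlink(a) →   free=[.........]
after create(b) → b:[0]  free=[F........]
after append(b, 2) → b:[0, 1, 2]  free=[FFF......]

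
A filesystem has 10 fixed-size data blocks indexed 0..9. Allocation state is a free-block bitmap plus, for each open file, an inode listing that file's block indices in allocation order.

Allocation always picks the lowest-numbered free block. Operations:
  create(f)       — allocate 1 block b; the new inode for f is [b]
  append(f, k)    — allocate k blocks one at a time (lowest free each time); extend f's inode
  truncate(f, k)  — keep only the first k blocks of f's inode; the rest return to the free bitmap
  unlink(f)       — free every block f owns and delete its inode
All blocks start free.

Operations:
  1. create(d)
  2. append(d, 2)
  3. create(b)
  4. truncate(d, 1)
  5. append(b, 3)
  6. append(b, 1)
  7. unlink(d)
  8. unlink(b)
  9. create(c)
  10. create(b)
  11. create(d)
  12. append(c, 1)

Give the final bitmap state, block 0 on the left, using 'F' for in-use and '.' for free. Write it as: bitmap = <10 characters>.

after create(d) → d:[0]  free=[F.........]
after append(d, 2) → d:[0, 1, 2]  free=[FFF.......]
after create(b) → b:[3], d:[0, 1, 2]  free=[FFFF......]
after truncate(d, 1) → b:[3], d:[0]  free=[F..F......]
after append(b, 3) → b:[3, 1, 2, 4], d:[0]  free=[FFFFF.....]
after append(b, 1) → b:[3, 1, 2, 4, 5], d:[0]  free=[FFFFFF....]
after unlink(d) → b:[3, 1, 2, 4, 5]  free=[.FFFFF....]
after unlink(b) →   free=[..........]
after create(c) → c:[0]  free=[F.........]
after create(b) → b:[1], c:[0]  free=[FF........]
after create(d) → b:[1], c:[0], d:[2]  free=[FFF.......]
after append(c, 1) → b:[1], c:[0, 3], d:[2]  free=[FFFF......]

bitmap = FFFF......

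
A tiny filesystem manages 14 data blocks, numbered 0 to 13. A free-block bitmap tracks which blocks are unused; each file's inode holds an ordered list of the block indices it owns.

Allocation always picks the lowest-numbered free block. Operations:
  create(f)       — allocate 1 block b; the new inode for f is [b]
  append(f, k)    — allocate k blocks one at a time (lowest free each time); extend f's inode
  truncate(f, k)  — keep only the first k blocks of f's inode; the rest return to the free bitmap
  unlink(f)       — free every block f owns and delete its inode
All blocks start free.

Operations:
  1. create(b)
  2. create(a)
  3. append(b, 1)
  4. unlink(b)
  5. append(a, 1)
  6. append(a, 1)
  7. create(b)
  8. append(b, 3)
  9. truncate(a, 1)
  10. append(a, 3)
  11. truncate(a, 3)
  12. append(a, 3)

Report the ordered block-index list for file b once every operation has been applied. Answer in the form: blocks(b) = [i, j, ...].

blocks(b) = [3, 4, 5, 6]

[1] create(b) — b=0 (map F.............)
[2] create(a) — a=1 b=0 (map FF............)
[3] append(b, 1) — a=1 b=0,2 (map FFF...........)
[4] unlink(b) — a=1 (map .F............)
[5] append(a, 1) — a=1,0 (map FF............)
[6] append(a, 1) — a=1,0,2 (map FFF...........)
[7] create(b) — a=1,0,2 b=3 (map FFFF..........)
[8] append(b, 3) — a=1,0,2 b=3,4,5,6 (map FFFFFFF.......)
[9] truncate(a, 1) — a=1 b=3,4,5,6 (map .F.FFFF.......)
[10] append(a, 3) — a=1,0,2,7 b=3,4,5,6 (map FFFFFFFF......)
[11] truncate(a, 3) — a=1,0,2 b=3,4,5,6 (map FFFFFFF.......)
[12] append(a, 3) — a=1,0,2,7,8,9 b=3,4,5,6 (map FFFFFFFFFF....)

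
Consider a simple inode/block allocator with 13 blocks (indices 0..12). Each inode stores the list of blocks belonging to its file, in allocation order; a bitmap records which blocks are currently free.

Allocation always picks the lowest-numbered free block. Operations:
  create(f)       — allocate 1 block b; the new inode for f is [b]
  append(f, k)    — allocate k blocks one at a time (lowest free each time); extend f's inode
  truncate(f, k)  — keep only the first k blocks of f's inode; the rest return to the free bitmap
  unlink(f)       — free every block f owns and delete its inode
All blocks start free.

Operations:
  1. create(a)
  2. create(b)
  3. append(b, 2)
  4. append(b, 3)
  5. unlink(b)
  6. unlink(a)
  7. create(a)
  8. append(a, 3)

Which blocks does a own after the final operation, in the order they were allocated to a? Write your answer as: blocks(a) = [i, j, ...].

blocks(a) = [0, 1, 2, 3]

[1] create(a) — a=0 (map F............)
[2] create(b) — a=0 b=1 (map FF...........)
[3] append(b, 2) — a=0 b=1,2,3 (map FFFF.........)
[4] append(b, 3) — a=0 b=1,2,3,4,5,6 (map FFFFFFF......)
[5] unlink(b) — a=0 (map F............)
[6] unlink(a) —  (map .............)
[7] create(a) — a=0 (map F............)
[8] append(a, 3) — a=0,1,2,3 (map FFFF.........)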